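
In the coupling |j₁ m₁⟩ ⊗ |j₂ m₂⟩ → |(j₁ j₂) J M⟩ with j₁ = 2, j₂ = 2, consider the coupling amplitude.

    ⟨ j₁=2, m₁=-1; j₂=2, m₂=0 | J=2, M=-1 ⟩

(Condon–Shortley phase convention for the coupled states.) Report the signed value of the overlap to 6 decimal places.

-0.267261  (= −√(1/14))

√[5·2!2!2!/7! · 1!3!2!2!1!3!] = √(8/7)
  +(−1)^1/∏(1,1,2,1,0,1)! = -1/2  (running -1/2)
  +(−1)^2/∏(2,0,1,0,1,2)! = 1/4  (running -1/4)
⟨..|..⟩ = √(8/7)·(-1/4) = -0.267261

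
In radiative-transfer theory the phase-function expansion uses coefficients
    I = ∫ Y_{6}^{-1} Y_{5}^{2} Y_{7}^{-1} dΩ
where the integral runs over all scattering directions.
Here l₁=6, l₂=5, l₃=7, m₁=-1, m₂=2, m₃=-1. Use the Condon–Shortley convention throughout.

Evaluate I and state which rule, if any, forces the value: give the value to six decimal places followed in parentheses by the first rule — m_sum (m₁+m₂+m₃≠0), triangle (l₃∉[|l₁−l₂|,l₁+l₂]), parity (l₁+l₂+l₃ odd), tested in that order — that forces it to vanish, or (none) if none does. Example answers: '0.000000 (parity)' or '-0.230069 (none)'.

0.115962 (none)

Rules hold: Σm=0, L=18 even, 1≤7≤11.
N = 13·11·15 = 2145
Δ = 4!·8!·6!/19! = 1/174594420
Racah Σ t=0..4: t=0:+1/4147200 t=1:−1/207360 t=2:+1/82944 t=3:−1/207360 t=4:+1/4147200 = 1/345600
⇒ 3j(6 5 7; 0 0 0)² = 420/46189, sgn -1
Racah Σ t=1..4: t=1:−1/6220800 t=2:+1/345600 t=3:−1/165888 t=4:+1/622080 = -7/4147200
⇒ 3j(6 5 7; -1 2 -1)² = 2401/277134, sgn -1
4πI² = N·(3j₀)²·(3jₘ)² = 2521050/14919047
I = +1·√(0.168982/4π) = 0.11596188
No selection rule forces the value: the integral is nonzero (none).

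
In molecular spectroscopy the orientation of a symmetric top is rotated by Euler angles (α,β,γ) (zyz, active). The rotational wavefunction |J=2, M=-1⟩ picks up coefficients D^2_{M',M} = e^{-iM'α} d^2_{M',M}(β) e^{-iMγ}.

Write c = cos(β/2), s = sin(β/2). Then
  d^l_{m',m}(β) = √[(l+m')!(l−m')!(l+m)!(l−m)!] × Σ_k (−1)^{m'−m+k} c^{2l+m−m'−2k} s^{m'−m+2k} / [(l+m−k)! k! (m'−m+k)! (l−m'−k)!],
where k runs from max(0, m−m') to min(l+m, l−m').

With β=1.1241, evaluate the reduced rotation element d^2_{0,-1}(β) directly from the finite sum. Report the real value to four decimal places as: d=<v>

d=-0.4772

d^2_{0,-1}(β=1.1241) via the finite sum:
Half-angle: c=0.846164, s=0.532922. N=√(2·2·1·6)=4.898979
k∈{0,1} keeps every argument non-negative
  k=0: (−1)^1·4.8990/(2)·0.8462^3·0.5329^1 = -0.790867
  k=1: (−1)^2·4.8990/(2)·0.8462^1·0.5329^3 = +0.313705
d^2_{0,-1}(1.1241) = -0.790867 +0.313705 = -0.477162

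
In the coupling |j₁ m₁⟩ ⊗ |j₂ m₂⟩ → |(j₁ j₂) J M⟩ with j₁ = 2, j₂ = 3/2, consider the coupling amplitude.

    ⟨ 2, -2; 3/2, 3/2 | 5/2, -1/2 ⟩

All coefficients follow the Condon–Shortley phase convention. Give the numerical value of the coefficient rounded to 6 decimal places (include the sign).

−√(6/35) = -0.414039

j₁+j₂−J=1  J+j₁−j₂=3  J−j₁+j₂=2  j₁+j₂+J+1=7
(j₁±m₁, j₂±m₂, J±M) = (0,4,3,0,2,3)
P² = 864/35
sum k=1..1:
  [1] −1/12 = -1/12
S = -1/12
C² = P²·S² = 6/35 ; C = -0.414039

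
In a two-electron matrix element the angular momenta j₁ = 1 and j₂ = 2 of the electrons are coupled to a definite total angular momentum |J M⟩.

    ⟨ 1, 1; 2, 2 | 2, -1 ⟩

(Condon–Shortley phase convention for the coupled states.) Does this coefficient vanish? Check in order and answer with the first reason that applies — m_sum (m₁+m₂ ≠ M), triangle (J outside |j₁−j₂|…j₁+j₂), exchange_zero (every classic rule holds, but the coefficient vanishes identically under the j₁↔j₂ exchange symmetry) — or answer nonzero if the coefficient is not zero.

m_sum

m-sum: m₁+m₂ = 1+2 = 3, M = -1  ✗ ⇒ coefficient is 0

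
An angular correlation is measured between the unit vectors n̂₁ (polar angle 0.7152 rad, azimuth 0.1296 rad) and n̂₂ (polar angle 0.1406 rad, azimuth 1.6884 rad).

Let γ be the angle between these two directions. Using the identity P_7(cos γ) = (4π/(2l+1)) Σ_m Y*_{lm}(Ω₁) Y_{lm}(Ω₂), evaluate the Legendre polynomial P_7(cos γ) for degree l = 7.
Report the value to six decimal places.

Addition theorem: P_7(cos γ) = (4π/15) Σ_m Y*_{lm}(Ω₁) Y_{lm}(Ω₂), m = −7…7:
  [-7]  conj(Y_{7,-7})(Ω₁) = 0.01606 + 0.02054j ; Y_{7,-7}(Ω₂) = 0.00000 + 0.00000j ; Δ = -0.00000 + 0.00000j
  [-6]  conj(Y_{7,-6})(Ω₁) = 0.08005 + 0.07881j ; Y_{7,-6}(Ω₂) = -0.00001 + 0.00001j ; Δ = -0.00000 - 0.00000j
  [-5]  conj(Y_{7,-5})(Ω₁) = 0.22740 + 0.17215j ; Y_{7,-5}(Ω₂) = -0.00013 - 0.00019j ; Δ = 0.00000 - 0.00007j
  [-4]  conj(Y_{7,-4})(Ω₁) = 0.39243 + 0.22386j ; Y_{7,-4}(Ω₂) = 0.00243 - 0.00124j ; Δ = 0.00123 + 0.00006j
  [-3]  conj(Y_{7,-3})(Ω₁) = 0.34175 + 0.14000j ; Y_{7,-3}(Ω₂) = 0.00797 + 0.02164j ; Δ = -0.00031 + 0.00851j
  [-2]  conj(Y_{7,-2})(Ω₁) = -0.06093 - 0.01616j ; Y_{7,-2}(Ω₂) = -0.13195 + 0.03162j ; Δ = 0.00855 + 0.00021j
  [-1]  conj(Y_{7,-1})(Ω₁) = -0.39157 - 0.05103j ; Y_{7,-1}(Ω₂) = -0.05862 - 0.49619j ; Δ = -0.00237 + 0.19728j
  [+0]  conj(Y_{7,0})(Ω₁) = -0.05960 + 0.00000j ; Y_{7,0}(Ω₂) = 0.81024 + 0.00000j ; Δ = -0.04829 + 0.00000j
  [+1]  conj(Y_{7,1})(Ω₁) = 0.39157 - 0.05103j ; Y_{7,1}(Ω₂) = 0.05862 - 0.49619j ; Δ = -0.00237 - 0.19728j
  [+2]  conj(Y_{7,2})(Ω₁) = -0.06093 + 0.01616j ; Y_{7,2}(Ω₂) = -0.13195 - 0.03162j ; Δ = 0.00855 - 0.00021j
  [+3]  conj(Y_{7,3})(Ω₁) = -0.34175 + 0.14000j ; Y_{7,3}(Ω₂) = -0.00797 + 0.02164j ; Δ = -0.00031 - 0.00851j
  [+4]  conj(Y_{7,4})(Ω₁) = 0.39243 - 0.22386j ; Y_{7,4}(Ω₂) = 0.00243 + 0.00124j ; Δ = 0.00123 - 0.00006j
  [+5]  conj(Y_{7,5})(Ω₁) = -0.22740 + 0.17215j ; Y_{7,5}(Ω₂) = 0.00013 - 0.00019j ; Δ = 0.00000 + 0.00007j
  [+6]  conj(Y_{7,6})(Ω₁) = 0.08005 - 0.07881j ; Y_{7,6}(Ω₂) = -0.00001 - 0.00001j ; Δ = -0.00000 + 0.00000j
  [+7]  conj(Y_{7,7})(Ω₁) = -0.01606 + 0.02054j ; Y_{7,7}(Ω₂) = -0.00000 + 0.00000j ; Δ = -0.00000 - 0.00000j
Total Σ_m = -0.03406 + 0.00000j. Multiply by 0.837758: -0.02854 + 0.00000j. P_7(cos γ) = -0.028537

-0.028537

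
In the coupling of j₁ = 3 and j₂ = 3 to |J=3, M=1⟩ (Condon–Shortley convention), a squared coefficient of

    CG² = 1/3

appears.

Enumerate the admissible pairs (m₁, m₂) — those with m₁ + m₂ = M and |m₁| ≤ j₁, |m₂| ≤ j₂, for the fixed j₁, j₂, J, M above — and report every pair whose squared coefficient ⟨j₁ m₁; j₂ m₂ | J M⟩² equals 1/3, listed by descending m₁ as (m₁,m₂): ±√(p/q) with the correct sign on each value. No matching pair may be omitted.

(3,-2): +√(1/3); (-2,3): −√(1/3)

Admissible pairs with m₁+m₂ = M = 1: (-2,3), (-1,2), (0,1), (1,0), (2,-1), (3,-2)
  (m₁,m₂)=(3,-2): CG² = 1/3, CG = +√(1/3)   ← matches the target
  (m₁,m₂)=(2,-1): CG² = 0/1, CG = 0
  (m₁,m₂)=(1,0): CG² = 1/6, CG = −√(1/6)
  (m₁,m₂)=(0,1): CG² = 1/6, CG = +√(1/6)
  (m₁,m₂)=(-1,2): CG² = 0/1, CG = 0
  (m₁,m₂)=(-2,3): CG² = 1/3, CG = −√(1/3)   ← matches the target
Pairs with CG² = 1/3: (3,-2): +√(1/3); (-2,3): −√(1/3)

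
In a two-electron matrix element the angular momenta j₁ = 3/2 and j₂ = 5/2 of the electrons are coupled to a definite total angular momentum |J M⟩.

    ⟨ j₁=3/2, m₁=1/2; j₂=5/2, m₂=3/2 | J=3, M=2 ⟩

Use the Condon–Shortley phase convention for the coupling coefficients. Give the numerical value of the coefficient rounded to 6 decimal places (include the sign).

-0.288675

√[7·1!2!4!/8! · 2!1!4!1!5!1!] = √(48)
  +(−1)^0/∏(0,1,1,4,1,0)! = 1/24  (running 1/24)
  +(−1)^1/∏(1,0,0,3,2,1)! = -1/12  (running -1/24)
⟨..|..⟩ = √(48)·(-1/24) = -0.288675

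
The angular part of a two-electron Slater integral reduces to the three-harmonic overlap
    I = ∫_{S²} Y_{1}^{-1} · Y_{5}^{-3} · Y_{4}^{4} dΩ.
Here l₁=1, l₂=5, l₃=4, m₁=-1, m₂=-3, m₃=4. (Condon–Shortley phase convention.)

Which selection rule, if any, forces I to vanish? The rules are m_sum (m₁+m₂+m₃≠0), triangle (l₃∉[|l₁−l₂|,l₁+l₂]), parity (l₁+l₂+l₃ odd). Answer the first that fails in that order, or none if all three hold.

none

azimuthal sum: -1 − 3 + 4 = 0  ✓
4 ≤ 4 ≤ 6 (triangle on l)  ✓
L = 1 + 5 + 4 = 10 (even)  ✓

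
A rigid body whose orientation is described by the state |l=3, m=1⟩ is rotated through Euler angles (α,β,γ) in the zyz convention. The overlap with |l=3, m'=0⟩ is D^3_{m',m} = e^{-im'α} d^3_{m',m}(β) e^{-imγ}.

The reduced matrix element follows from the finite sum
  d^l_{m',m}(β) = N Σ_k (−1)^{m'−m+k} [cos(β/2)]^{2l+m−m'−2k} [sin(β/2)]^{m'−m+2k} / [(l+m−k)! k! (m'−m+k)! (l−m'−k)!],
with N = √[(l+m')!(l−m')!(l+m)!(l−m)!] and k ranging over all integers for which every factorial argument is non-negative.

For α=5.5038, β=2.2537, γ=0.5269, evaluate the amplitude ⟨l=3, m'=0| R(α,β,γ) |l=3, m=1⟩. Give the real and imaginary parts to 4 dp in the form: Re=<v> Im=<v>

Re=0.2878 Im=-0.1674

D^3_{0,1}(5.5038,2.2537,0.5269) = e^{-i·0·5.5038}·d^3_{0,1}(2.2537)·e^{-i·1·0.5269}. Compute d first:
c=cos(2.253700/2)=0.429507, s=sin(2.253700/2)=0.903064; N=√[6·6·24·2]=41.569219
k∈{1,2,3} keeps every argument non-negative
  k=1: (−1)^0·41.5692/(12)·0.4295^5·0.9031^1 = +0.045725
  k=2: (−1)^1·41.5692/(4)·0.4295^3·0.9031^3 = -0.606424
  k=3: (−1)^2·41.5692/(12)·0.4295^1·0.9031^5 = +0.893619
d^3_{0,1}(2.2537) = +0.045725 -0.606424 +0.893619 = +0.332920
Phases: e^{-i·(0)·5.5038}=+1.000000+0.000000i, e^{-i·(1)·0.5269}=+0.864370-0.502856i ⇒ D=+0.287766-0.167411i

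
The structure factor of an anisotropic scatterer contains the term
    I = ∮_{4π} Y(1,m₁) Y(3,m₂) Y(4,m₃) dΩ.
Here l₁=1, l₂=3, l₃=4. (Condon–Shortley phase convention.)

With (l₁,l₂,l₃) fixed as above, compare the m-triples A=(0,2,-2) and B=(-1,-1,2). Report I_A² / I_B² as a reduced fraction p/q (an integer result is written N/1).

4/5

Same 1,3,4: normalisation and zero-m 3j drop out of the ratio.
A: Δ: 0! 2! 6! / 9! → 1/252; sum: t=0:+1/120 = 1/120; 3j²(1 3 4; 0 2 -2) = Δ·Π!·Σ² = 1/21  (sign +1)
B: Δ: 0! 2! 6! / 9! → 1/252; sum: t=0:+1/96 = 1/96; 3j²(1 3 4; -1 -1 2) = Δ·Π!·Σ² = 5/84  (sign +1)
I_A²/I_B² = (1/21)/(5/84) = 4/5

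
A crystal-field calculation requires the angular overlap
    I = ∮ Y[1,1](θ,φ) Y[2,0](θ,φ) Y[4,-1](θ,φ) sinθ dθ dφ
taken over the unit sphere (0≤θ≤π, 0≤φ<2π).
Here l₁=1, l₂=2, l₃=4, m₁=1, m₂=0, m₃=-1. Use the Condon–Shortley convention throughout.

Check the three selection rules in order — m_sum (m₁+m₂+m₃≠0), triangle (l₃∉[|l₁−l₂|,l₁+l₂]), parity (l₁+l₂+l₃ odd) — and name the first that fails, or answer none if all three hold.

triangle

Σmᵢ = 0  ✓
l₃∈[|l₁−l₂|,l₁+l₂]=[1,3] required, l₃=4 fails  ✗
Σlᵢ = 7 ⇒ odd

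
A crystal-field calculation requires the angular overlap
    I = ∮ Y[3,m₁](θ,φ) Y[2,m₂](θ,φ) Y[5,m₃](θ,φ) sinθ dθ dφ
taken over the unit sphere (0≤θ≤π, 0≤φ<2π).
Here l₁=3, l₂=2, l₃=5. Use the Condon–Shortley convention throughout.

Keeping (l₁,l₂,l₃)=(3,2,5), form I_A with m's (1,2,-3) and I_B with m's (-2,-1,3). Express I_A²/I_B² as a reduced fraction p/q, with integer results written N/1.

5/8

Shared (l₁,l₂,l₃)=(3,2,5): N and (l;000)² cancel in I_A²/I_B².
A: Δ = 0!·6!·4!/11! = 1/2310; Racah Σ t=0..0: t=0:+1/1152 = 1/1152; ⇒ 3j(3 2 5; 1 2 -3)² = 1/33, sgn +1
B: Δ = 0!·6!·4!/11! = 1/2310; Racah Σ t=0..0: t=0:+1/720 = 1/720; ⇒ 3j(3 2 5; -2 -1 3)² = 8/165, sgn +1
I_A²/I_B² = (1/33)/(8/165) = 5/8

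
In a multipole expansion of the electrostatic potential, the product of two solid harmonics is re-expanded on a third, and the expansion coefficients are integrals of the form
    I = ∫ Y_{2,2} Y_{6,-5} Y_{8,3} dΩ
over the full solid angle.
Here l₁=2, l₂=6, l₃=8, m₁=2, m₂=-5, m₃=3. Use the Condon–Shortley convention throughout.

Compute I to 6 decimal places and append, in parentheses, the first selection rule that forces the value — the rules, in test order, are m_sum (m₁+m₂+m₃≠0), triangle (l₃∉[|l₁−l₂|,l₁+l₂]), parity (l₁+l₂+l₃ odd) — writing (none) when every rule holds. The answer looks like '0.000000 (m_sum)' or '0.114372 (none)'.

-0.018976 (none)

Checks pass: Σm=0; 16 even; l₃=8∈[4,8].
(2·2+1)(2·6+1)(2·8+1) = 1105
Δ: 0! 4! 12! / 17! → 1/30940
sum: t=0:+1/2073600 = 1/2073600
3j²(2 6 8; 0 0 0) = Δ·Π!·Σ² = 28/1105  (sign +1)
sum: t=0:+1/958003200 = 1/958003200
3j²(2 6 8; 2 -5 3) = Δ·Π!·Σ² = 1/6188  (sign -1)
combine: 4πI² = 1105·28/1105·1/6188 = 1/221
take √, sign -1: I = -0.01897575
No selection rule forces the value: the integral is nonzero (none).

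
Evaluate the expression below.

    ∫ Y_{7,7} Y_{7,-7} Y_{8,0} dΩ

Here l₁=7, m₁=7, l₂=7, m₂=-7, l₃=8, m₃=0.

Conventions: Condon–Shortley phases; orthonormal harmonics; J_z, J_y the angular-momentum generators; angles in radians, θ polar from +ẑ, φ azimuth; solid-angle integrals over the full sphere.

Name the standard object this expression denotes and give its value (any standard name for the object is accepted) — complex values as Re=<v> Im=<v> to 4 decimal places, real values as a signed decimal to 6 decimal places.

This is a Gaunt coefficient — the integral of a triple product of spherical harmonics over the sphere.
Rules hold: Σm=0, L=22 even, 0≤8≤14.
N = 15·15·17 = 3825
Δ = 6!·8!·8!/23! = 1/22086194130
Racah Σ t=0..6: t=0:+1/18289152000 t=1:−1/248832000 t=2:+1/24883200 t=3:−1/11943936 t=4:+1/24883200 t=5:−1/248832000 t=6:+1/18289152000 = -11/975421440
⇒ 3j(7 7 8; 0 0 0)² = 1750/289731, sgn -1
Racah Σ t=0..0: t=0:+1/1170505728000 = 1/1170505728000
⇒ 3j(7 7 8; 7 -7 0)² = 91/222870, sgn +1
4πI² = N·(3j₀)²·(3jₘ)² = 30625/3246473
I = -1·√(0.00943331/4π) = -0.02739853

Gaunt coefficient, -0.027399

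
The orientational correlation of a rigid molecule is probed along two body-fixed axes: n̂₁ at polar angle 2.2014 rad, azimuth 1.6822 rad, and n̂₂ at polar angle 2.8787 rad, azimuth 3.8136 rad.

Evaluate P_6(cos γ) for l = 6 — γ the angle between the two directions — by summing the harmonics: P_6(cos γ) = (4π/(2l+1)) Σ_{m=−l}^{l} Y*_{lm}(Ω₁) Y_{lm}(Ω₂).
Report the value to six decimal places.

0.331020

Summing Y*_{l m}(θ₁,φ₁)·Y_{l m}(θ₂,φ₂) over m ∈ [−6, 6]; prefactor 4π/(2·6+1) = 0.966644:
  term(m=-6) = 0.00002 - 0.00000j   from Y*(Ω₁)=-0.10524 - 0.08311j, Y(Ω₂)=-0.00009 + 0.00012j
  term(m=-5) = -0.00022 + 0.00061j   from Y*(Ω₁)=0.17928 - 0.28787j, Y(Ω₂)=-0.00187 + 0.00042j
  term(m=-4) = -0.00402 - 0.00506j   from Y*(Ω₁)=0.38693 + 0.18482j, Y(Ω₂)=-0.01354 - 0.00660j
  term(m=-3) = 0.01328 - 0.00148j   from Y*(Ω₁)=-0.05472 + 0.15758j, Y(Ω₂)=-0.03450 - 0.07231j
  term(m=-2) = 0.03328 - 0.06896j   from Y*(Ω₁)=0.26300 + 0.05959j, Y(Ω₂)=0.06384 - 0.27667j
  term(m=-1) = 0.08889 + 0.14160j   from Y*(Ω₁)=-0.03144 + 0.28101j, Y(Ω₂)=0.46272 - 0.36810j
  term(m=+0) = 0.07997 + 0.00000j   from Y*(Ω₁)=0.19946 + 0.00000j, Y(Ω₂)=0.40093 + 0.00000j
  term(m=+1) = 0.08889 - 0.14160j   from Y*(Ω₁)=0.03144 + 0.28101j, Y(Ω₂)=-0.46272 - 0.36810j
  term(m=+2) = 0.03328 + 0.06896j   from Y*(Ω₁)=0.26300 - 0.05959j, Y(Ω₂)=0.06384 + 0.27667j
  term(m=+3) = 0.01328 + 0.00148j   from Y*(Ω₁)=0.05472 + 0.15758j, Y(Ω₂)=0.03450 - 0.07231j
  term(m=+4) = -0.00402 + 0.00506j   from Y*(Ω₁)=0.38693 - 0.18482j, Y(Ω₂)=-0.01354 + 0.00660j
  term(m=+5) = -0.00022 - 0.00061j   from Y*(Ω₁)=-0.17928 - 0.28787j, Y(Ω₂)=0.00187 + 0.00042j
  term(m=+6) = 0.00002 + 0.00000j   from Y*(Ω₁)=-0.10524 + 0.08311j, Y(Ω₂)=-0.00009 - 0.00012j
Total Σ_m = 0.34244 - 0.00000j. Multiply by 0.966644: 0.33102 - 0.00000j. P_6(cos γ) = 0.331020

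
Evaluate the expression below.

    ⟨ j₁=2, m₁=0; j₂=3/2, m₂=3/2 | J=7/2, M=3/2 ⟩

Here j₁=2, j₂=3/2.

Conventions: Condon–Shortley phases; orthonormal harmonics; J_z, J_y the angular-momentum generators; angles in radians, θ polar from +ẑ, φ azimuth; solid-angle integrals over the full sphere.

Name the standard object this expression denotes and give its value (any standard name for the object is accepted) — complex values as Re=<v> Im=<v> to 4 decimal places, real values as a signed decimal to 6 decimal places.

Clebsch–Gordan coefficient, +√(2/7) ≈ +0.534522

This is a Clebsch–Gordan (vector-coupling) coefficient.
√[8·0!4!3!/8! · 2!2!3!0!5!2!] = √(1152/7)
  +(−1)^0/∏(0,0,2,3,2,0)! = 1/24  (running 1/24)
⟨..|..⟩ = √(1152/7)·(1/24) = +0.534522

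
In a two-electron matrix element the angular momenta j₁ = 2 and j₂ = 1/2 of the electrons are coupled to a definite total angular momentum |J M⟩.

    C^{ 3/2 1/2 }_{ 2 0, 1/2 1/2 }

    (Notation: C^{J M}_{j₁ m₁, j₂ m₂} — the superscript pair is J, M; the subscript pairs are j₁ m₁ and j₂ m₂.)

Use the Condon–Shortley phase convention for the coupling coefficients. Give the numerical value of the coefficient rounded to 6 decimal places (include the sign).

-0.632456

√[4·1!3!0!/5! · 2!2!1!0!2!1!] = √(8/5)
  +(−1)^1/∏(1,0,1,0,2,0)! = -1/2  (running -1/2)
⟨..|..⟩ = √(8/5)·(-1/2) = -0.632456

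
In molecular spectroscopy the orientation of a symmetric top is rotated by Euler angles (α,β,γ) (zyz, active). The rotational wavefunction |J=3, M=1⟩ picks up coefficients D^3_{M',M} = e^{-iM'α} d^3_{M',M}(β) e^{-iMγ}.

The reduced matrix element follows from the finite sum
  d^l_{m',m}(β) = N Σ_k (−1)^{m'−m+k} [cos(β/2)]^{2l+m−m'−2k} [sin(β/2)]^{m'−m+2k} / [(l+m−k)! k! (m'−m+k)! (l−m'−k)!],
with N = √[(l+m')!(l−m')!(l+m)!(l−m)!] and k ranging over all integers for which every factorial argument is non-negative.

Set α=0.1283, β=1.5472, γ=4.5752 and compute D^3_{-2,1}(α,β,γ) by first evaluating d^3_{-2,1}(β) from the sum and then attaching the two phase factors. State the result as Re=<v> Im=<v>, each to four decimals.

Re=-0.1585 Im=0.3815

First d^3_{-2,1}(β=1.5472), then the phase factors e^{-i(-2)α} and e^{-i(1)γ}:
Half-angle: c=0.715400, s=0.698715. N=√(1·120·24·2)=75.894664
Admissible k: 3..4 (factorial args all ≥0)
  k=3: (−1)^0·75.8947/(12)·0.7154^3·0.6987^3 = +0.789909
  k=4: (−1)^1·75.8947/(24)·0.7154^1·0.6987^5 = -0.376747
d^3_{-2,1}(1.5472) = +0.789909 -0.376747 = +0.413162
Attach z-rotation phases: D = e^{-i(-2)(0.1283)}·(+0.413162)·e^{-i(1)(4.5752)} = -0.158526+0.381540i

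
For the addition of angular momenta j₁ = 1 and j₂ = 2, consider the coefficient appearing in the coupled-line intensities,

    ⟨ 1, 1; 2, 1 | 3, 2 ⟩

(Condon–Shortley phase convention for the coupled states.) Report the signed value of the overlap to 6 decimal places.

triangle: 0!·2!·4!/7! = 48/5040
(j±m)!: 2!·0!·3!·1!·5!·1! = 1440
prefactor² = (2J+1)·Δ·N² = 96
  k=0: +1/(0!·0!·0!·3!·2!·1!) = 1/12
Σ = 1/12  ⇒  CG² = 96·(1/12)² = 2/3
CG = +√(2/3) = +0.816497

+√(2/3) = +0.816497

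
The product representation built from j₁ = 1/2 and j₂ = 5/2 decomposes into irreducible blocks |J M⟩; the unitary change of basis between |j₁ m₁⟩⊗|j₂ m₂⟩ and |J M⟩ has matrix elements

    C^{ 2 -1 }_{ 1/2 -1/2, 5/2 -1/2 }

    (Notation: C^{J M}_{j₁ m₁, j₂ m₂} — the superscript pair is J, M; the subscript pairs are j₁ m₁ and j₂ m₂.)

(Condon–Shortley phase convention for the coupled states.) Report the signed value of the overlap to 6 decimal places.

-0.577350  (= −√(1/3))

triangle: 1!×0!×4!/6! = 24/720
(j±m)!: 0!×1!×2!×3!×1!×3! = 72
prefactor² = (2J+1)×Δ×N² = 12
  k=1: −1/(1!×0!×0!×1!×0!×3!) = -1/6
Σ = -1/6  ⇒  CG² = 12×(-1/6)² = 1/3
CG = −√(1/3) = -0.577350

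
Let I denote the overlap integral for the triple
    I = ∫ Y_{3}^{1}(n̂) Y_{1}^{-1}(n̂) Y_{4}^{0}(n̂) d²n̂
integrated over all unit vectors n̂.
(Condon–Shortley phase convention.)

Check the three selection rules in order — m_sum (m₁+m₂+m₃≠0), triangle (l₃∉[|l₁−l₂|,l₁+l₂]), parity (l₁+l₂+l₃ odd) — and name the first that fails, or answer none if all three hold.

none

m₁+m₂+m₃ = 1 − 1 + 0 = 0  ✓
triangle: |3−1|=2 ≤ l₃=4 ≤ 3+1=4  ✓
parity: l₁+l₂+l₃ = 8 is even  ✓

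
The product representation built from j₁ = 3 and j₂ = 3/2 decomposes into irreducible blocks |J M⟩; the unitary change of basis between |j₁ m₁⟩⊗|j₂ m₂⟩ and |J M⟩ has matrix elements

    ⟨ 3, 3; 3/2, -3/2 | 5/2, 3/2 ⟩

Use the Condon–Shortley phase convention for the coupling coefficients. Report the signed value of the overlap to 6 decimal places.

√[6·2!4!1!/8! · 6!0!0!3!4!1!] = √(5184/7)
  +(−1)^0/∏(0,2,0,0,4,1)! = 1/48  (running 1/48)
⟨..|..⟩ = √(5184/7)·(1/48) = +0.566947

+√(9/28) ≈ +0.566947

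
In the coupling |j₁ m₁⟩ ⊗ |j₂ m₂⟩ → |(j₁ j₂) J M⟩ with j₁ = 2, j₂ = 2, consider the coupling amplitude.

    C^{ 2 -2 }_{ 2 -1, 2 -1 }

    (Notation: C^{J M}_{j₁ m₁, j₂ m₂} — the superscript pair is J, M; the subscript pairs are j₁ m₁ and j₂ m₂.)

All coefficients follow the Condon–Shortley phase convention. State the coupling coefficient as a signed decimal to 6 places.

√[5·2!2!2!/7! · 1!3!1!3!0!4!] = √(48/7)
  +(−1)^1/∏(1,1,2,0,0,2)! = -1/4  (running -1/4)
⟨..|..⟩ = √(48/7)·(-1/4) = -0.654654

-0.654654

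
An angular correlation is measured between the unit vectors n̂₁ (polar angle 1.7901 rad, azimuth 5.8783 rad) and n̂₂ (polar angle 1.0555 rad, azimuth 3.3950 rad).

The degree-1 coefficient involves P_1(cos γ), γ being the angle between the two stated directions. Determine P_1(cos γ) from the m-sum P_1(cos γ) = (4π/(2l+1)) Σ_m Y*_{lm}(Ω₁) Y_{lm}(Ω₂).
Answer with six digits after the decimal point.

Expand P_1 via completeness: Σ_{m} conj(Y_{1,m}) at Ω₁ times Y_{1,m} at Ω₂ —
  m=-1: (0.30995 - 0.13284j) × (-0.29103 + 0.07537j) = -0.08019 + 0.06202j  (running Σ = -0.08019 + 0.06202j)
  m=0: (-0.10630 + 0.00000j) × (0.24078 + 0.00000j) = -0.02559 + 0.00000j  (running Σ = -0.10579 + 0.06202j)
  m=1: (-0.30995 - 0.13284j) × (0.29103 + 0.07537j) = -0.08019 - 0.06202j  (running Σ = -0.18598 + 0.00000j)
Total Σ_m = -0.18598 + 0.00000j. Multiply by 4.188790: -0.77904 + 0.00000j. P_1(cos γ) = -0.779040

-0.779040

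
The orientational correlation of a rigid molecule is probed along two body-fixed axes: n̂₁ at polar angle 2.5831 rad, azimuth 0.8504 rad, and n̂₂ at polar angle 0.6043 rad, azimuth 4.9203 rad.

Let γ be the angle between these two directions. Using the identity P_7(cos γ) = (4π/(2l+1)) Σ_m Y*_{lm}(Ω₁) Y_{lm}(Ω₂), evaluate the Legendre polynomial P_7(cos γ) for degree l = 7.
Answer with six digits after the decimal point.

Term-by-term m-sum for l=7 (normalisation 4π/15 = 0.837758):
  m=-7: Y*=+0.005550-0.001903i  Y=-0.009496-0.001101i  product -0.000055+0.000012i
  m=-6: Y*=-0.013357+0.032493i  Y=-0.016459+0.049119i  product -0.001376-0.001191i
  m=-5: Y*=-0.056875-0.114683i  Y=+0.146185+0.085896i  product +0.001537-0.021650i
  m=-4: Y*=+0.301116+0.080106i  Y=+0.246052-0.269931i  product +0.095713-0.061570i
  m=-3: Y*=-0.403413+0.270337i  Y=-0.283046-0.393360i  product +0.220524+0.082169i
  m=-2: Y*=+0.047597-0.364058i  Y=-0.231363+0.102163i  product +0.026181+0.089092i
  m=-1: Y*=-0.097265-0.110810i  Y=-0.055099-0.261182i  product -0.023582+0.031509i
  m=+0: Y*=+0.423604-0.000000i  Y=-0.351679+0.000000i  product -0.148973+0.000000i
  m=+1: Y*=+0.097265-0.110810i  Y=+0.055099-0.261182i  product -0.023582-0.031509i
  m=+2: Y*=+0.047597+0.364058i  Y=-0.231363-0.102163i  product +0.026181-0.089092i
  m=+3: Y*=+0.403413+0.270337i  Y=+0.283046-0.393360i  product +0.220524-0.082169i
  m=+4: Y*=+0.301116-0.080106i  Y=+0.246052+0.269931i  product +0.095713+0.061570i
  m=+5: Y*=+0.056875-0.114683i  Y=-0.146185+0.085896i  product +0.001537+0.021650i
  m=+6: Y*=-0.013357-0.032493i  Y=-0.016459-0.049119i  product -0.001376+0.001191i
  m=+7: Y*=-0.005550-0.001903i  Y=+0.009496-0.001101i  product -0.000055-0.000012i
Σ over m = +0.488911+0.000000i; ×(4π/15) → +0.409589+0.000000i. Real part: 0.409589

0.409589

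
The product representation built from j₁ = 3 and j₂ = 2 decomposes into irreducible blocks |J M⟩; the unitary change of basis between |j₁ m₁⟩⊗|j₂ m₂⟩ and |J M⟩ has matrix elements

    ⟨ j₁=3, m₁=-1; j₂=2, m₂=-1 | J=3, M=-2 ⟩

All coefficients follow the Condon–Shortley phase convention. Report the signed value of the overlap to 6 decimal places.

triangle: 2!·4!·2!/9! = 96/362880
(j±m)!: 2!·4!·1!·3!·1!·5! = 34560
prefactor² = (2J+1)·Δ·N² = 64
  k=0: +1/(0!·2!·4!·1!·0!·1!) = 1/48
  k=1: −1/(1!·1!·3!·0!·1!·2!) = -1/12
Σ = -1/16  ⇒  CG² = 64·(-1/16)² = 1/4
CG = −√(1/4) = -0.500000

−√(1/4) = -0.500000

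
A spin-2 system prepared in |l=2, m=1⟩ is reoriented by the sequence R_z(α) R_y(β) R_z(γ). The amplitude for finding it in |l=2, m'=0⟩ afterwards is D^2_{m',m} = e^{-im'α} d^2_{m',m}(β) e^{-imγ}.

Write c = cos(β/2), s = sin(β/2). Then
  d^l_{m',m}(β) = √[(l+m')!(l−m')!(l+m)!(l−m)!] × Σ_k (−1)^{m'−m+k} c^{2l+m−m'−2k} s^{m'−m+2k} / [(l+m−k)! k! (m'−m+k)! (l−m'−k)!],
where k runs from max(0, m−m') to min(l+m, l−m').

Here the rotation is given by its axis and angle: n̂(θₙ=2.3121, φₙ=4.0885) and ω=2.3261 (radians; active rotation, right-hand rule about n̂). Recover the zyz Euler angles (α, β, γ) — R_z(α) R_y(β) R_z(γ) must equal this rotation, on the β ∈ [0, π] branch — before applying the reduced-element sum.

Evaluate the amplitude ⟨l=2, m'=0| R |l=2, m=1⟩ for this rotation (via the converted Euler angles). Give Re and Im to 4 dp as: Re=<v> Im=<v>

Axis–angle → zyz. n̂ = (sinθₙcosφₙ, sinθₙsinφₙ, cosθₙ) = (-0.430896, -0.598636, -0.675250), ω = 2.3261.
R = I cosω + sinω [n̂]ₓ + (1−cosω) n̂n̂ᵀ gives
  R = [-0.372558, +0.926403, +0.054575; -0.056847, -0.081481, +0.995052; +0.926266, +0.367613, +0.083020]
β = atan2(√(R₁₃²+R₂₃²), R₃₃) = 1.487681; α = atan2(R₂₃, R₁₃) mod 2π = 1.516004; γ = atan2(R₃₂, −R₃₁) mod 2π = 2.763782
D^2_{0,1}(1.5160,1.4877,2.7638) = e^{-i·0·1.5160}·d^2_{0,1}(1.4877)·e^{-i·1·2.7638}. Compute d first:
Half-angle: c=0.735874, s=0.677119. N=√(2·2·6·1)=4.898979
k∈{1,2} keeps every argument non-negative
  k=1: (−1)^0·4.8990/(2)·0.7359^3·0.6771^1 = +0.660922
  k=2: (−1)^1·4.8990/(2)·0.7359^1·0.6771^3 = -0.559595
d^2_{0,1}(1.4877) = +0.660922 -0.559595 = +0.101327
Attach z-rotation phases: D = e^{-i(0)(1.5160)}·(+0.101327)·e^{-i(1)(2.7638)} = -0.094181-0.037378i

Re=-0.0942 Im=-0.0374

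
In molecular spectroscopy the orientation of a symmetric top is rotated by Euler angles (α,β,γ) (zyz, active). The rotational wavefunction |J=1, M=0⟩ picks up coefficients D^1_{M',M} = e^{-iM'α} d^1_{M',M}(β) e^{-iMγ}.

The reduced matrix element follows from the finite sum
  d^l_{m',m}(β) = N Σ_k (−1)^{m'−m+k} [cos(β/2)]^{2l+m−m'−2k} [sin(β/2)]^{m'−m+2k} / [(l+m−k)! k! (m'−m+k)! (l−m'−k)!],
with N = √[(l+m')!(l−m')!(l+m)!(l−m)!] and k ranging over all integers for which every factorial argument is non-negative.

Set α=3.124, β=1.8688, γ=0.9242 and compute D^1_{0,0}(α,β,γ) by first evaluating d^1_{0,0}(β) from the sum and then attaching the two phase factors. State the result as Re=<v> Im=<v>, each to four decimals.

First d^1_{0,0}(β=1.8688), then the phase factors e^{-i(0)α} and e^{-i(0)γ}:
Half-angle: c=0.594301, s=0.804243. N=√(1·1·1·1)=1.000000
The bounds max(0,m−m')=0 and min(l+m,l−m')=1 give 2 terms
  k=0: (−1)^0·1.0000/(1)·0.5943^2·0.8042^0 = +0.353194
  k=1: (−1)^1·1.0000/(1)·0.5943^0·0.8042^2 = -0.646806
d^1_{0,0}(1.8688) = +0.353194 -0.646806 = -0.293612
Phases: e^{-i·(0)·3.1240}=+1.000000+0.000000i, e^{-i·(0)·0.9242}=+1.000000+0.000000i ⇒ D=-0.293612+0.000000i

Re=-0.2936 Im=0.0000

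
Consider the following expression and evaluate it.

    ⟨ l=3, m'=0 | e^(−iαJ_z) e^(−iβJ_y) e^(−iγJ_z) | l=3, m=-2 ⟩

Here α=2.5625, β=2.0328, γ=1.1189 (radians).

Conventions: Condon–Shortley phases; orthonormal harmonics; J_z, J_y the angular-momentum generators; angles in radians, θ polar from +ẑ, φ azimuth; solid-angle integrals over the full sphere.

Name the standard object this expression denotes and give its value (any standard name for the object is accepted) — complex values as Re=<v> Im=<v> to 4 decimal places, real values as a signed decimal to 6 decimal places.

Wigner D-matrix element, Re=0.3026 Im=-0.3843

This is a Wigner D-matrix element — the rotation-matrix element ⟨l m'| R(α,β,γ) |l m⟩ in the angular-momentum basis.
D^3_{0,-2}(2.5625,2.0328,1.1189) = e^{-i·0·2.5625}·d^3_{0,-2}(2.0328)·e^{-i·-2·1.1189}. Compute d first:
c=cos(2.032800/2)=0.526430, s=sin(2.032800/2)=0.850218; N=√[6·6·1·120]=65.726707
Admissible k: 0..1 (factorial args all ≥0)
  k=0: (−1)^2·65.7267/(12)·0.5264^4·0.8502^2 = +0.304078
  k=1: (−1)^3·65.7267/(12)·0.5264^2·0.8502^4 = -0.793166
d^3_{0,-2}(2.0328) = +0.304078 -0.793166 = -0.489088
D = (+1.000000+0.000000i)·(-0.489088)·(-0.618635+0.785679i) = +0.302567-0.384266i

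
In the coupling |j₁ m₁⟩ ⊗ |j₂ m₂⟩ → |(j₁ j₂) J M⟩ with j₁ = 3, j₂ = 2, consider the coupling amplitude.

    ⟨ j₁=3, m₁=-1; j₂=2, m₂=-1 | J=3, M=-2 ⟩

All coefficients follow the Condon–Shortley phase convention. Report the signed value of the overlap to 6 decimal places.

j₁+j₂−J=2  J+j₁−j₂=4  J−j₁+j₂=2  j₁+j₂+J+1=9
(j₁±m₁, j₂±m₂, J±M) = (2,4,1,3,1,5)
P² = 64
sum k=0..1:
  [0] +1/48 = 1/48
  [1] −1/12 = -1/12
S = -1/16
C² = P²·S² = 1/4 ; C = -0.500000

-0.500000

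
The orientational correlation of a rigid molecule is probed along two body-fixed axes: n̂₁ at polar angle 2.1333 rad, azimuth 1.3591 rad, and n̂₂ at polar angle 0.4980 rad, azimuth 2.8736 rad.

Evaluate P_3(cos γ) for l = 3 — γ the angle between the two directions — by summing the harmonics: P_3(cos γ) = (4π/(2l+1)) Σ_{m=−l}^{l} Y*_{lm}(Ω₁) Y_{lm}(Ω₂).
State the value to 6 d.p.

Expand P_3 via completeness: Σ_{m} conj(Y_{3,m}) at Ω₁ times Y_{3,m} at Ω₂ —
  m=-3: Y*=(-0.149830, -0.203314)  Y=(-0.031551, -0.032746)  product (-0.001930, 0.011321)
  m=-2: Y*=(0.355578, -0.160240)  Y=(0.176133, 0.104621)  product (0.079393, 0.008977)
  m=-1: Y*=(0.024245, 0.112813)  Y=(-0.425623, -0.116875)  product (0.002866, -0.050850)
  m=+0: Y*=(0.314034, -0.000000)  Y=(0.281676, 0.000000)  product (0.088456, 0.000000)
  m=+1: Y*=(-0.024245, 0.112813)  Y=(0.425623, -0.116875)  product (0.002866, 0.050850)
  m=+2: Y*=(0.355578, 0.160240)  Y=(0.176133, -0.104621)  product (0.079393, -0.008977)
  m=+3: Y*=(0.149830, -0.203314)  Y=(0.031551, -0.032746)  product (-0.001930, -0.011321)
Accumulated sum (0.249113, 0.000000); after 4π/(2l+1) scaling, (0.447207, 0.000000) ⇒ P_3 = 0.447207

0.447207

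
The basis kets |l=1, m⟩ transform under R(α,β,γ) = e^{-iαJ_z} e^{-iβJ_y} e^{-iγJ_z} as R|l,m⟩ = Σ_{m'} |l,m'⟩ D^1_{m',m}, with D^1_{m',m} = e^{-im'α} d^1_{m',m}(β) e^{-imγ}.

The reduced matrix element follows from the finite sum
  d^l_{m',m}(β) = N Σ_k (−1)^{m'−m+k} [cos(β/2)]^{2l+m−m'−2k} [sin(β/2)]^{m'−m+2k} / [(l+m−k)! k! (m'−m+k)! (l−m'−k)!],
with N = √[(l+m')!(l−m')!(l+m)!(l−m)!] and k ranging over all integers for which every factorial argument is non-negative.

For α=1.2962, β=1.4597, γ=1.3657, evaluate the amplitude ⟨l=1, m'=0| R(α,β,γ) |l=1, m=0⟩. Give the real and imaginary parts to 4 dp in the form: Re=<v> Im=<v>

D^1_{0,0}(1.2962,1.4597,1.3657) = e^{-i·0·1.2962}·d^1_{0,0}(1.4597)·e^{-i·0·1.3657}. Compute d first:
c=cos(1.459700/2)=0.745274, s=sin(1.459700/2)=0.666758; N=√[1·1·1·1]=1.000000
The bounds max(0,m−m')=0 and min(l+m,l−m')=1 give 2 terms
  k=0: (−1)^0·1.0000/(1)·0.7453^2·0.6668^0 = +0.555434
  k=1: (−1)^1·1.0000/(1)·0.7453^0·0.6668^2 = -0.444566
d^1_{0,0}(1.4597) = +0.555434 -0.444566 = +0.110868
Phases: e^{-i·(0)·1.2962}=+1.000000+0.000000i, e^{-i·(0)·1.3657}=+1.000000+0.000000i ⇒ D=+0.110868+0.000000i

Re=0.1109 Im=0.0000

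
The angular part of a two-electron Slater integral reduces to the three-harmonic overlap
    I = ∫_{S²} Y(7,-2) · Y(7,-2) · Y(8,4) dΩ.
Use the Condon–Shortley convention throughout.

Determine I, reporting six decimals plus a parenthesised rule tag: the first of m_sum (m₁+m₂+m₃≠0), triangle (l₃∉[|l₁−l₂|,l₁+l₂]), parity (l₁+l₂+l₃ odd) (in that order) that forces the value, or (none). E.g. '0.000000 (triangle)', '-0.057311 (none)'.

0.112090 (none)

m-sum 0 ✓  L=22 even ✓  0≤8≤14 ✓
Π(2lᵢ+1) = 15×15×17 = 3825
triangle coeff Δ(7,7,8) = 1/22086194130
Σ_t [0,6]: t=0:+1/18289152000 t=1:−1/248832000 t=2:+1/24883200 t=3:−1/11943936 t=4:+1/24883200 t=5:−1/248832000 t=6:+1/18289152000 = -11/975421440
(3j)²=1750/289731 [(7 7 8; 0 0 0)], sign=-1
Σ_t [1,5]: t=1:−1/2786918400 t=2:+1/174182400 t=3:−1/74649600 t=4:+1/174182400 t=5:−1/2786918400 = -11/4180377600
(3j)²=660/96577 [(7 7 8; -2 -2 4)], sign=-1
⇒ 4πI² = 86625000/548653937
I = (+1)√(86625000/548653937/(4π)) = 0.11209015
No selection rule forces the value: the integral is nonzero (none).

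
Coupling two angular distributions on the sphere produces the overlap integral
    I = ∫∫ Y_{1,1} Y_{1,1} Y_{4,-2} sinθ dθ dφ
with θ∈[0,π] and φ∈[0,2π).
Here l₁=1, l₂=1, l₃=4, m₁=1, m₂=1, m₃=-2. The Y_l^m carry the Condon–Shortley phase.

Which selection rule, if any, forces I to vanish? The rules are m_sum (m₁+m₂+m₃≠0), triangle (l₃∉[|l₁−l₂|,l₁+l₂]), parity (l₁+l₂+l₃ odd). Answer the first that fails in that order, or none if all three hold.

triangle

Σmᵢ = 0  ✓
l₃∈[|l₁−l₂|,l₁+l₂]=[0,2] required, l₃=4 fails  ✗
Σlᵢ = 6 ⇒ even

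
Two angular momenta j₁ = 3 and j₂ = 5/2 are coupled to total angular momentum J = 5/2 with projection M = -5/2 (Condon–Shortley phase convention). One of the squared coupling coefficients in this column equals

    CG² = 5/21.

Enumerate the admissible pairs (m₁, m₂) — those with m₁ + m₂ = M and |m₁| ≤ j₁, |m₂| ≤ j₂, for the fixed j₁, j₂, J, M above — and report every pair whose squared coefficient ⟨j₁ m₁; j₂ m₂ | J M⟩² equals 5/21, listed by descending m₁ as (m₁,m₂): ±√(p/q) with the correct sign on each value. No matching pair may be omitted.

Admissible pairs with m₁+m₂ = M = -5/2: (-3,1/2), (-2,-1/2), (-1,-3/2), (0,-5/2)
  (m₁,m₂)=(0,-5/2): CG² = 5/42, CG = +√(5/42)
  (m₁,m₂)=(-1,-3/2): CG² = 2/7, CG = −√(2/7)
  (m₁,m₂)=(-2,-1/2): CG² = 5/14, CG = +√(5/14)
  (m₁,m₂)=(-3,1/2): CG² = 5/21, CG = −√(5/21)   ← matches the target
Pairs with CG² = 5/21: (-3,1/2): −√(5/21)

(-3,1/2): −√(5/21)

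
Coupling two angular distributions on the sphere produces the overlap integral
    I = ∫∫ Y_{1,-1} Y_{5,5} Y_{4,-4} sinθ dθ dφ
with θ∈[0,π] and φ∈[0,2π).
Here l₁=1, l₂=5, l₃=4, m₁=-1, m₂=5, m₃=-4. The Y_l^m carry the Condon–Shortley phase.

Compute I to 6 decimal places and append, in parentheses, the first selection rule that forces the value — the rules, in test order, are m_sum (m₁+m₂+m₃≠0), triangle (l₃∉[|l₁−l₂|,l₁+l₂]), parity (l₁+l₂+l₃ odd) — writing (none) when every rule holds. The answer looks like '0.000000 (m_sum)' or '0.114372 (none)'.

-0.329416 (none)

Rules hold: Σm=0, L=10 even, 4≤4≤6.
N = 3·11·9 = 297
Δ = 2!·0!·8!/11! = 1/495
Racah Σ t=1..1: t=1:−1/576 = -1/576
⇒ 3j(1 5 4; 0 0 0)² = 5/99, sgn -1
Racah Σ t=2..2: t=2:+1/80640 = 1/80640
⇒ 3j(1 5 4; -1 5 -4)² = 1/11, sgn +1
4πI² = N·(3j₀)²·(3jₘ)² = 15/11
I = -1·√(1.36364/4π) = -0.32941575
No selection rule forces the value: the integral is nonzero (none).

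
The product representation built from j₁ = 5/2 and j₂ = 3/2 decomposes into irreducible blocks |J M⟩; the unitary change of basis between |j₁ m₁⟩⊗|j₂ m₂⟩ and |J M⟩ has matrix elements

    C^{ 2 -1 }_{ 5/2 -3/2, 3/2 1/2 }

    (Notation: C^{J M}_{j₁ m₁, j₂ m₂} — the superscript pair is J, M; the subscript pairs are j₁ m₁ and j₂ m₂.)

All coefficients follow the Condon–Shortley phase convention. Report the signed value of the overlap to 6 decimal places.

triangle: 2!·3!·1!/7! = 12/5040
(j±m)!: 1!·4!·2!·1!·1!·3! = 288
prefactor² = (2J+1)·Δ·N² = 24/7
  k=1: −1/(1!·1!·3!·1!·0!·0!) = -1/6
  k=2: +1/(2!·0!·2!·0!·1!·1!) = 1/4
Σ = 1/12  ⇒  CG² = 24/7·(1/12)² = 1/42
CG = +√(1/42) = +0.154303

+0.154303  (= +√(1/42))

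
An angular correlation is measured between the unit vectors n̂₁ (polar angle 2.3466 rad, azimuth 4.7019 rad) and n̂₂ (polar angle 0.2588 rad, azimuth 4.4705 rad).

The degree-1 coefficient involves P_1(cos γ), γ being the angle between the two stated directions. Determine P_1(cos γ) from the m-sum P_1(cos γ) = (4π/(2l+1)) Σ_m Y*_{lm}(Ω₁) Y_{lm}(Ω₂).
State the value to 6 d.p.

-0.499147

Addition theorem: P_1(cos γ) = (4π/3) Σ_m Y*_{lm}(Ω₁) Y_{lm}(Ω₂), m = −1…1:
  m=-1: (-0.002587-0.246620i) × (-0.021180+0.085845i) = +0.021226+0.005001i  (running Σ = +0.021226+0.005001i)
  m=0: (-0.342163-0.000000i) × (+0.472331+0.000000i) = -0.161614-0.000000i  (running Σ = -0.140388+0.005001i)
  m=1: (+0.002587-0.246620i) × (+0.021180+0.085845i) = +0.021226-0.005001i  (running Σ = -0.119163+0.000000i)
Accumulated sum -0.119163+0.000000i; after 4π/(2l+1) scaling, -0.499147+0.000000i ⇒ P_1 = -0.499147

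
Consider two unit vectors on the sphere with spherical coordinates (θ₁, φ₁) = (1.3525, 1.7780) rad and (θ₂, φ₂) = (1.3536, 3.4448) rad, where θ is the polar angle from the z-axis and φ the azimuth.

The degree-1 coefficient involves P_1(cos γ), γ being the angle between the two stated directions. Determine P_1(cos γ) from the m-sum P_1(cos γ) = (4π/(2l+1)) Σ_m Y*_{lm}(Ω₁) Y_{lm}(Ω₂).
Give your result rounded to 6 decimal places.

Summing Y*_{l m}(θ₁,φ₁)·Y_{l m}(θ₂,φ₂) over m ∈ [−1, 1]; prefactor 4π/(2·1+1) = 4.188790:
  m=-1: Y*=(-0.069390, 0.330080)  Y=(-0.321987, 0.100735)  product (-0.010908, -0.113271)
  m=+0: Y*=(0.105815, -0.000000)  Y=(0.105290, 0.000000)  product (0.011141, 0.000000)
  m=+1: Y*=(0.069390, 0.330080)  Y=(0.321987, 0.100735)  product (-0.010908, 0.113271)
Σ over m = (-0.010675, 0.000000); ×(4π/3) → (-0.044714, 0.000000). Real part: -0.044714

-0.044714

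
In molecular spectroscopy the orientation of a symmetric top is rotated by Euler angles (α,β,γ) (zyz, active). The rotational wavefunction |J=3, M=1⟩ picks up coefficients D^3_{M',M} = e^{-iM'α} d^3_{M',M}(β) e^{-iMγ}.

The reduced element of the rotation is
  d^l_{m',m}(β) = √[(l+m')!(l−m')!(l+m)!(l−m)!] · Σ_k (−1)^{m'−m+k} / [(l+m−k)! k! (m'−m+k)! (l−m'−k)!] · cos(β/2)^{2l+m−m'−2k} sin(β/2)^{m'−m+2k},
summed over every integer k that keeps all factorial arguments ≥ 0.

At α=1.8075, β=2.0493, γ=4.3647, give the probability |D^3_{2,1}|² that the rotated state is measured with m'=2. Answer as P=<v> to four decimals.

Split into d^3_{2,1}(β=2.0493) × two z-phases.
Half-angle: c=0.519398, s=0.854532. N=√(120·1·24·2)=75.894664
k: max(0,(1)−(2))=0 … min(3+(1),3−(2))=1
  k=0: (−1)^1·75.8947/(24)·0.5194^5·0.8545^1 = -0.102148
  k=1: (−1)^2·75.8947/(12)·0.5194^3·0.8545^3 = +0.552989
d^3_{2,1}(2.0493) = -0.102148 +0.552989 = +0.450841
|D^3_{2,1}|² = |d^3_{2,1}(β)|² = (+0.450841)² = 0.203258 (the z-rotation phases have unit modulus)

P=0.2033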